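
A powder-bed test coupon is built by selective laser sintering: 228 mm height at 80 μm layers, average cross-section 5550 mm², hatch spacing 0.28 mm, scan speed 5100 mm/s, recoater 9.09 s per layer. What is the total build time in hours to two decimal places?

Layer count = ceil(228 / 0.08) = 2850.
Scan path per layer: 5550 / 0.28 → 19821.4 mm.
Scan time per layer: 19821.4 / 5100 → 3.8865 s.
Time per layer = 3.8865 + 9.09, so 12.9765 s.
Total: 2850 × 12.9765 s = 36983.025 s → 10.27 hours.

10.27 hours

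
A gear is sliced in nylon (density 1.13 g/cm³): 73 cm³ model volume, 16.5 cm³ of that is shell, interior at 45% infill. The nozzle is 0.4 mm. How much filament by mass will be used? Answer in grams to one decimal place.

Volume inside the shell = 73 − 16.5, so 56.5 cm³.
Infill volume: 0.45 × 56.5 → 25.425 cm³.
Total extruded = 16.5 + 25.425 = 41.925 cm³.
Mass = 41.925 × 1.13, so 47.37525 g.

47.4 g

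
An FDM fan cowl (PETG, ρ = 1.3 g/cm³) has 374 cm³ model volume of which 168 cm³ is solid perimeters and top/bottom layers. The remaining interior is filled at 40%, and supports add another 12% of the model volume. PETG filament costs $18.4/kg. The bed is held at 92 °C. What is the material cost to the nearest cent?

$7.06

Interior volume = 374 − 168 = 206 cm³.
Infill deposited = 0.40 × 206, so 82.4 cm³.
Support = 0.12 × 374, so 44.88 cm³.
Total extruded = 168 + 82.4 + 44.88, so 295.28 cm³.
Mass = 295.28 × 1.3, so 383.864 g.
Cost = 383.864 g / 1000 × $18.4/kg = $7.06.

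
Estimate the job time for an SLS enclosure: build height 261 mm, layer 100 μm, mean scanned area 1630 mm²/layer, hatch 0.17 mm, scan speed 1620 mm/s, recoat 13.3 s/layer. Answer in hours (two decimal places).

13.93 hours

Number of layers: 261 / 0.1 → 2610 (rounded up).
Scan path per layer: 1630 / 0.17 → 9588.2 mm.
Scan time per layer = 9588.2 / 1620, so 5.9186 s.
Per-layer time = 5.9186 + 13.3 = 19.2186 s.
2610 layers × 19.2186 s/layer = 50160.546 s, i.e. 13.93 hours.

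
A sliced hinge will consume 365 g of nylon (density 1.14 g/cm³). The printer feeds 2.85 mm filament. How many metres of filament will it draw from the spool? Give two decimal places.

Extruded volume: 365/1.14 = 320.1754 cm³ (320175.4 mm³).
Cross-section of 2.85 mm filament: π·(2.85/2)² = 6.3794 mm².
Length = 320175.4 / 6.3794 = 50188.95 mm = 50.19 m.

50.19 m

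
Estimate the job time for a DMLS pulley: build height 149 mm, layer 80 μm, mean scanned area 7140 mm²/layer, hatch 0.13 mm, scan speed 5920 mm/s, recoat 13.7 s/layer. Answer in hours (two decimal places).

Number of layers: 149 / 0.08 → 1863 (rounded up).
Per-layer scan distance: 7140 / 0.13 → 54923.1 mm.
Per-layer scan time = 54923.1 / 5920, so 9.2776 s.
Layer cycle = 9.2776 + 13.7 = 22.9776 s.
Build time = 1863 × 22.9776 = 42807.2688 s = 11.89 hours.

11.89 hours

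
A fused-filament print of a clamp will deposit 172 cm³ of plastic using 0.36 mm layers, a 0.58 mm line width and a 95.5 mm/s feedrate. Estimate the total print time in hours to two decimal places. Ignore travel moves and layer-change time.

2.40 hours

Line area = 0.36 × 0.58, so 0.2088 mm².
Toolpath length = 172 cm³ / 0.2088 mm² = 172000 / 0.2088 = 823754.8 mm.
Print-move time = 823754.8 / 95.5 = 8625.7 s.
8625.7 s = 2.40 hours.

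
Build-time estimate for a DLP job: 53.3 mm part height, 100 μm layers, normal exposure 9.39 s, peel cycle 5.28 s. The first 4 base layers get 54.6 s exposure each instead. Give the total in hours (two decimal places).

Number of layers: 53.3 / 0.1 → 533 (rounded up).
Base layers = 4 × (54.6 + 5.28), so 239.52 s.
Normal layers = 529 × (9.39 + 5.28) = 7760.43 s.
Total = 239.52 + 7760.43 = 7999.95 s = 2.22 hours.

2.22 hours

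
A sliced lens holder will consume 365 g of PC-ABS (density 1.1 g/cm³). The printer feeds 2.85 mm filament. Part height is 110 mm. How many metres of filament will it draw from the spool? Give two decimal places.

52.01 m

Extruded volume: 365/1.1 = 331.8182 cm³ (331818.2 mm³).
Cross-section of 2.85 mm filament: π·(2.85/2)² = 6.3794 mm².
L = V/A = 331818.2/6.3794 = 52014.01 mm → 52.01 m.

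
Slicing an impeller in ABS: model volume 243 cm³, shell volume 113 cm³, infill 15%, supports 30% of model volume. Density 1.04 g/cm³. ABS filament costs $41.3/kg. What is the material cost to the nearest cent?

Interior volume: 243 − 113 → 130 cm³.
Infill deposited: 0.15 × 130 → 19.5 cm³.
Support: 0.30 × 243 → 72.9 cm³.
Deposited volume: 113 + 19.5 + 72.9 → 205.4 cm³.
Mass: 205.4 × 1.04 → 213.616 g.
Cost = 213.616 g / 1000 × $41.3/kg = $8.82.

$8.82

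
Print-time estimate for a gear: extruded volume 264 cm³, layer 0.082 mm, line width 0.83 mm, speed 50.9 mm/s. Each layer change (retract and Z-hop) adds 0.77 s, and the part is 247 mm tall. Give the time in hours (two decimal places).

21.81 hours

Bead cross-section: 0.082 × 0.83 → 0.06806 mm².
Path length: 264000 mm³ / 0.06806 mm² → 3878930.4 mm.
Time extruding = 3878930.4 / 50.9, so 76206.9 s.
Layer count = ceil(247 / 0.082) = 3013.
Z-hop total: 3013 × 0.77 → 2320.01 s.
Altogether 76206.9 + 2320.01 = 78526.91 s, i.e. 21.81 hours.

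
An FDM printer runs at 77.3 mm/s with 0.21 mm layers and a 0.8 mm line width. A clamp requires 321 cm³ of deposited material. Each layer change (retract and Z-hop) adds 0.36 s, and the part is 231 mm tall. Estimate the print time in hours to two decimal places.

Bead cross-section: 0.21 × 0.8 → 0.168 mm².
Total extruded path = 321000/0.168 = 1910714.3 mm.
Time extruding = 1910714.3 / 77.3, so 24718.2 s.
Layer count = ceil(231 / 0.21) = 1100.
Layer-change overhead = 1100 × 0.36, so 396 s.
Total = 24718.2 + 396 = 25114.2 s = 6.98 hours.

6.98 hours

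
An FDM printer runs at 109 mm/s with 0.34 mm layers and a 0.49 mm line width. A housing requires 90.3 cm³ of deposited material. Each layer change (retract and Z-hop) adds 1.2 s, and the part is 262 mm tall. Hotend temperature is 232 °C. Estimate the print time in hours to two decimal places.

Bead cross-section = 0.34 × 0.49 = 0.1666 mm².
Total extruded path = 90300/0.1666 = 542016.8 mm.
Print-move time = 542016.8 / 109 = 4972.6 s.
Layer count = ceil(262 / 0.34) = 771.
Non-print overhead = 771 × 1.2, so 925.2 s.
Total = 4972.6 + 925.2 = 5897.8 s = 1.64 hours.

1.64 hours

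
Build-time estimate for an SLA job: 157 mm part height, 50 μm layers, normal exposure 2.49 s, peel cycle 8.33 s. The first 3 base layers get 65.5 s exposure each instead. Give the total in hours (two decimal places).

9.49 hours

Layer count = ceil(157 / 0.05) = 3140.
Base layers = 3 × (65.5 + 8.33) = 221.49 s.
Remaining layers = 3137 × (2.49 + 8.33), so 33942.34 s.
Total = 221.49 + 33942.34 = 34163.83 s = 9.49 hours.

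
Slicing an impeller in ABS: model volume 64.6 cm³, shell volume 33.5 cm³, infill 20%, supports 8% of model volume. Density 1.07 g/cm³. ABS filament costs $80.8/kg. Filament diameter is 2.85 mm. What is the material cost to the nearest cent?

$3.88

Volume inside the shell = 64.6 − 33.5 = 31.1 cm³.
Infill deposited = 0.20 × 31.1 = 6.22 cm³.
Support = 0.08 × 64.6 = 5.168 cm³.
Total printed volume = 33.5 + 6.22 + 5.168 = 44.888 cm³.
Mass = 44.888 × 1.07, so 48.03016 g.
Cost = 48.03016 g / 1000 × $80.8/kg = $3.88.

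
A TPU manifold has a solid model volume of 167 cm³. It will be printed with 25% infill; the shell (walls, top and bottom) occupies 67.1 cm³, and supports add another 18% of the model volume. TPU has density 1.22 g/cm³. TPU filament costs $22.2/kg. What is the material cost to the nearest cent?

$3.31

Infill region = 167 − 67.1 = 99.9 cm³.
Deposited infill = 0.25 × 99.9 = 24.975 cm³.
Support = 0.18 × 167 = 30.06 cm³.
Deposited volume = 67.1 + 24.975 + 30.06, so 122.135 cm³.
Mass = 122.135 × 1.22 = 149.0047 g.
Cost = 149.0047 g / 1000 × $22.2/kg = $3.31.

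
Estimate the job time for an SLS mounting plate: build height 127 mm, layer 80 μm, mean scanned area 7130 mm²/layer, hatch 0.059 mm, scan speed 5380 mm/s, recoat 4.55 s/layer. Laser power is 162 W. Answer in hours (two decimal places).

11.92 hours

Layer count = ceil(127 / 0.08) = 1588.
Scan path per layer: 7130 / 0.059 → 120847.5 mm.
Scan time per layer = 120847.5 / 5380 = 22.4624 s.
Per-layer time = 22.4624 + 4.55 = 27.0124 s.
1588 layers × 27.0124 s/layer = 42895.6912 s, i.e. 11.92 hours.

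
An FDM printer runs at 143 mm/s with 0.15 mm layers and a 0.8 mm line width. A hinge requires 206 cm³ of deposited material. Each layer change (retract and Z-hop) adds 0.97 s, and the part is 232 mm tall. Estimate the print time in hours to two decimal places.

3.75 hours

Bead cross-section = 0.15 × 0.8, so 0.12 mm².
Toolpath length = 206 cm³ / 0.12 mm² = 206000 / 0.12 = 1716666.7 mm.
Print-move time: 1716666.7 / 143 → 12004.7 s.
Number of layers: 232 / 0.15 → 1547 (rounded up).
Non-print overhead: 1547 × 0.97 → 1500.59 s.
Total = 12004.7 + 1500.59 = 13505.29 s = 3.75 hours.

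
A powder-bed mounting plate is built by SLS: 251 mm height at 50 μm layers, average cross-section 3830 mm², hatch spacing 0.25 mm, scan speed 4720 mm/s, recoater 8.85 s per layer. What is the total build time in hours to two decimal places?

16.87 hours

Layer count = ceil(251 / 0.05) = 5020.
Per-layer scan distance: 3830 / 0.25 → 15320 mm.
Per-layer scan time = 15320 / 4720 = 3.2458 s.
Time per layer: 3.2458 + 8.85 → 12.0958 s.
5020 layers × 12.0958 s/layer = 60720.916 s, i.e. 16.87 hours.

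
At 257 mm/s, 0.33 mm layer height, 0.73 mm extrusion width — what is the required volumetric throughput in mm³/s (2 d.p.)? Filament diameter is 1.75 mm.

Bead cross-section = 0.33 × 0.73, so 0.2409 mm².
Volumetric flow = 257 × 0.2409 = 61.91 mm³/s.

61.91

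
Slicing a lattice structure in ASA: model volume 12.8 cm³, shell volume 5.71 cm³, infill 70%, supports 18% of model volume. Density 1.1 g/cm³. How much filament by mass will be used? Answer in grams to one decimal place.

Volume inside the shell = 12.8 − 5.71, so 7.09 cm³.
Infill volume = 0.70 × 7.09, so 4.963 cm³.
Support: 0.18 × 12.8 → 2.304 cm³.
Total extruded = 5.71 + 4.963 + 2.304 = 12.977 cm³.
Mass = 12.977 × 1.1, so 14.2747 g.

14.3 g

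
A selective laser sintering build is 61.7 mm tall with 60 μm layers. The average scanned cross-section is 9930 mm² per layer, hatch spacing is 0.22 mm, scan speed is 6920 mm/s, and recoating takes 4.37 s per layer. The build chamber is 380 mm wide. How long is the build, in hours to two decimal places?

3.11 hours

Layers = ⌈61.7/0.06⌉ = 1029.
Hatch length per layer: 9930 / 0.22 → 45136.4 mm.
Scan time per layer = 45136.4 / 6920 = 6.5226 s.
Per-layer time: 6.5226 + 4.37 → 10.8926 s.
Build time = 1029 × 10.8926 = 11208.4854 s = 3.11 hours.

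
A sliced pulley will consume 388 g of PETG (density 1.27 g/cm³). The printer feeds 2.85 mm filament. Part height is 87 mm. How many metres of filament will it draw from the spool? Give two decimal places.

Extruded volume: 388/1.27 = 305.5118 cm³ (305511.8 mm³).
Filament cross-section = π × (2.85/2)² = 6.3794 mm².
L = V/A = 305511.8/6.3794 = 47890.37 mm → 47.89 m.

47.89 m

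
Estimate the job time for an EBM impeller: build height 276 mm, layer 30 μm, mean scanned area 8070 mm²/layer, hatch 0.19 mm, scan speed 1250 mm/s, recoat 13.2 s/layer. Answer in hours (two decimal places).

Layers = ⌈276/0.03⌉ = 9200.
Per-layer scan distance: 8070 / 0.19 → 42473.7 mm.
Beam time per layer = 42473.7 / 1250, so 33.979 s.
Time per layer = 33.979 + 13.2 = 47.179 s.
Total: 9200 × 47.179 s = 434046.8 s → 120.57 hours.

120.57 hours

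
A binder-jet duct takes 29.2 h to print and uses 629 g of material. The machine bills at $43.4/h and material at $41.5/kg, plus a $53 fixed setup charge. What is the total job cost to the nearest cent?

$1346.38

Machine-time cost = 43.4 × 29.2, so $1267.28.
Material charge = 41.5 × 629/1000 = $26.1035.
Adding setup: 1267.28 + 26.1035 + 53 → 1346.3835 ≈ $1346.38.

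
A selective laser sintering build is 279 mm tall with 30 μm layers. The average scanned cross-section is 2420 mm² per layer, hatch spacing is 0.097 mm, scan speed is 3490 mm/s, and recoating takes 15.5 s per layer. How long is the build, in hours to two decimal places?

Number of layers: 279 / 0.03 → 9300 (rounded up).
Hatch length per layer: 2420 / 0.097 → 24948.5 mm.
Per-layer scan time = 24948.5 / 3490, so 7.1486 s.
Layer cycle: 7.1486 + 15.5 → 22.6486 s.
Total: 9300 × 22.6486 s = 210631.98 s → 58.51 hours.

58.51 hours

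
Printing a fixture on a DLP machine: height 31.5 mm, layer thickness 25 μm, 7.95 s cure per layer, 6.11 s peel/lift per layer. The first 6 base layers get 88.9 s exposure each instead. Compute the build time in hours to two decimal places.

Layer count = ceil(31.5 / 0.025) = 1260.
Bottom layers = 6 × (88.9 + 6.11), so 570.06 s.
Regular layers = 1254 × (7.95 + 6.11) = 17631.24 s.
Total = 570.06 + 17631.24 = 18201.3 s = 5.06 hours.

5.06 hours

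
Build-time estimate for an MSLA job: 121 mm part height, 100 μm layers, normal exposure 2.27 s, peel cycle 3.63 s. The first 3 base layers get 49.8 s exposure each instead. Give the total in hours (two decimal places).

2.02 hours

Layer count = ceil(121 / 0.1) = 1210.
Burn-in layers = 3 × (49.8 + 3.63) = 160.29 s.
Normal layers = 1207 × (2.27 + 3.63), so 7121.3 s.
Total = 160.29 + 7121.3 = 7281.59 s = 2.02 hours.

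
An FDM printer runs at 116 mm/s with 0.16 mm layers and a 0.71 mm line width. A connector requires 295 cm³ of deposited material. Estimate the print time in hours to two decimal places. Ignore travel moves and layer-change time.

6.22 hours

Extrusion cross-section = 0.16 × 0.71, so 0.1136 mm².
Path length: 295000 mm³ / 0.1136 mm² → 2596831 mm.
Print-move time = 2596831 / 116 = 22386.5 s.
Converting: 22386.5 s = 6.22 hours.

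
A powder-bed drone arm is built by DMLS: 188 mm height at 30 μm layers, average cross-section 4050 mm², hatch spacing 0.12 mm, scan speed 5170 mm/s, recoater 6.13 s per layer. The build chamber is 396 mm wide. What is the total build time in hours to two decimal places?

Number of layers: 188 / 0.03 → 6267 (rounded up).
Hatch length per layer = 4050 / 0.12, so 33750 mm.
Scan time per layer: 33750 / 5170 → 6.528 s.
Layer cycle = 6.528 + 6.13, so 12.658 s.
Build time = 6267 × 12.658 = 79327.686 s = 22.04 hours.

22.04 hours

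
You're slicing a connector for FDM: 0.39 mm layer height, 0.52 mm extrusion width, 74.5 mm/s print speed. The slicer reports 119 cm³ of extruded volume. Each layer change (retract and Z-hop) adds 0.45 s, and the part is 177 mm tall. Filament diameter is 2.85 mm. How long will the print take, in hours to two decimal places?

2.24 hours

Extrusion cross-section: 0.39 × 0.52 → 0.2028 mm².
Total extruded path = 119000/0.2028 = 586785 mm.
Extrusion time: 586785 / 74.5 → 7876.3 s.
Layer count = ceil(177 / 0.39) = 454.
Non-print overhead: 454 × 0.45 → 204.3 s.
Total = 7876.3 + 204.3 = 8080.6 s = 2.24 hours.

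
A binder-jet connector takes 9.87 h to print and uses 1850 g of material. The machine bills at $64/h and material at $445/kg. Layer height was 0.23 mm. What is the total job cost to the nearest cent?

Machine-time cost = 64 × 9.87, so $631.68.
Feedstock cost = 445 × 1850/1000 = $823.25.
Job cost: 631.68 + 823.25 = $1454.93.

$1454.93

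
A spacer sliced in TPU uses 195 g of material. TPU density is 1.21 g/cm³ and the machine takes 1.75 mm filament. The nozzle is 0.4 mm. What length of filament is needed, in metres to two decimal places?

67.00 m

Extruded volume: 195/1.21 = 161.157 cm³ (161157 mm³).
Cross-section of 1.75 mm filament: π·(1.75/2)² = 2.4053 mm².
Length = 161157 / 2.4053 = 67000.79 mm = 67.00 m.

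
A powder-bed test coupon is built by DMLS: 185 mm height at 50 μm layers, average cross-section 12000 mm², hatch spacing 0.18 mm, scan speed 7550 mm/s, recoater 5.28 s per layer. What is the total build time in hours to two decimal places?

14.50 hours

Layer count = ceil(185 / 0.05) = 3700.
Hatch length per layer = 12000 / 0.18, so 66666.7 mm.
Scan time per layer = 66666.7 / 7550, so 8.83 s.
Per-layer time = 8.83 + 5.28 = 14.11 s.
3700 layers × 14.11 s/layer = 52207 s, i.e. 14.50 hours.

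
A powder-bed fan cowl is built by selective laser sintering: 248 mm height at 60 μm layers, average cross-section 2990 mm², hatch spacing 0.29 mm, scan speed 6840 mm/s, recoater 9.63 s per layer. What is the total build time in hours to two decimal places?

Number of layers: 248 / 0.06 → 4134 (rounded up).
Scan path per layer: 2990 / 0.29 → 10310.3 mm.
Scan time per layer: 10310.3 / 6840 → 1.5074 s.
Per-layer time: 1.5074 + 9.63 → 11.1374 s.
Build time = 4134 × 11.1374 = 46042.0116 s = 12.79 hours.

12.79 hours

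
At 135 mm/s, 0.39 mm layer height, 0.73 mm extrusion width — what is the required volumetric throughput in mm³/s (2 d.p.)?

38.43

Extrusion cross-section = 0.39 × 0.73, so 0.2847 mm².
Volumetric flow = 135 × 0.2847 = 38.43 mm³/s.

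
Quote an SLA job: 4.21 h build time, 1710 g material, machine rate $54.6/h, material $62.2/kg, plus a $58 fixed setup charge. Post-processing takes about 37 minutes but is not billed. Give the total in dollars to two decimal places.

Machine-time cost: 54.6 × 4.21 → $229.866.
Feedstock cost = 62.2 × 1710/1000 = $106.362.
Total = 229.866 + 106.362 + 58 = 394.228 ≈ $394.23.

$394.23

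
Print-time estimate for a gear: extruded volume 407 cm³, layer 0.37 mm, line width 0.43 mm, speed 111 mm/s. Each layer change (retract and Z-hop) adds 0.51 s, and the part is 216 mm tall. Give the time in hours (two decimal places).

Extrusion cross-section: 0.37 × 0.43 → 0.1591 mm².
Toolpath length = 407 cm³ / 0.1591 mm² = 407000 / 0.1591 = 2558139.5 mm.
Extrusion time = 2558139.5 / 111 = 23046.3 s.
Layer count = ceil(216 / 0.37) = 584.
Layer-change overhead: 584 × 0.51 → 297.84 s.
Total = 23046.3 + 297.84 = 23344.14 s = 6.48 hours.

6.48 hours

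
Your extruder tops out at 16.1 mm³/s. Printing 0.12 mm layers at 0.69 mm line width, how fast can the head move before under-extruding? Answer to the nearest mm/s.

A = 0.12 × 0.69, so 0.0828 mm².
v_max = Q/A = 16.1/0.0828 = 194.44 mm/s → 194 mm/s.

194 mm/s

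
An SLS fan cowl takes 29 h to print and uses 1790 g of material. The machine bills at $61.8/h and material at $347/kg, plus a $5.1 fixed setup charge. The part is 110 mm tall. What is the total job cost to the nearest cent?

Machine cost = 61.8 × 29, so $1792.20.
Material cost = 347 × 1790/1000 = $621.13.
Total = 1792.20 + 621.13 + 5.1 = $2418.43.

$2418.43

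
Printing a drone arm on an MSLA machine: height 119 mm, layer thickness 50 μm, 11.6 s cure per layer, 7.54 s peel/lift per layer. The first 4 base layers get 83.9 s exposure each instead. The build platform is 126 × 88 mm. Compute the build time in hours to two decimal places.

12.73 hours

Layers = ⌈119/0.05⌉ = 2380.
Bottom layers: 4 × (83.9 + 7.54) → 365.76 s.
Regular layers: 2376 × (11.6 + 7.54) → 45476.64 s.
Total = 365.76 + 45476.64 = 45842.4 s = 12.73 hours.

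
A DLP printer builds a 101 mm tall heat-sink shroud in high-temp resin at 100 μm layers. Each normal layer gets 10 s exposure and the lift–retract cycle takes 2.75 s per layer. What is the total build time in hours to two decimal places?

3.58 hours

Layers = ⌈101/0.1⌉ = 1010.
Cycle time = 10 + 2.75, so 12.75 s.
Total = 1010 × 12.75 = 12877.5 s = 3.58 hours.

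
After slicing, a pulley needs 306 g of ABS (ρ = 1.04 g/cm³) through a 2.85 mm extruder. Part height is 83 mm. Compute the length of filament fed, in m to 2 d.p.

Volume = 306 g / 1.04 g·cm⁻³ = 294.2308 cm³ = 294230.8 mm³.
Filament cross-section = π × (2.85/2)² = 6.3794 mm².
Length = 294230.8 / 6.3794 = 46122.02 mm = 46.12 m.

46.12 m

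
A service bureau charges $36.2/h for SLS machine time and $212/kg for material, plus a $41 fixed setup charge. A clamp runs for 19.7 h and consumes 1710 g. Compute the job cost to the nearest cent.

$1116.66

Time charge: 36.2 × 19.7 → $713.14.
Material charge = 212 × 1710/1000, so $362.52.
Total = 713.14 + 362.52 + 41 = $1116.66.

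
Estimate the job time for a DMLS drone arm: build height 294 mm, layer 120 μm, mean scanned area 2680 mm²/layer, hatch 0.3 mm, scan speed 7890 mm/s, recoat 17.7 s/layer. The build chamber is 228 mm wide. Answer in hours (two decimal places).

Layer count = ceil(294 / 0.12) = 2450.
Scan path per layer = 2680 / 0.3 = 8933.3 mm.
Scan time per layer: 8933.3 / 7890 → 1.1322 s.
Per-layer time = 1.1322 + 17.7 = 18.8322 s.
Total: 2450 × 18.8322 s = 46138.89 s → 12.82 hours.

12.82 hours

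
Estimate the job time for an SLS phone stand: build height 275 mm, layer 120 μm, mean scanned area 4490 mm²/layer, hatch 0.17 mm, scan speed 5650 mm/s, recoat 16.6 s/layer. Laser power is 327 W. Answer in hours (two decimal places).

Layers = ⌈275/0.12⌉ = 2292.
Per-layer scan distance = 4490 / 0.17, so 26411.8 mm.
Scan time per layer = 26411.8 / 5650, so 4.6747 s.
Time per layer = 4.6747 + 16.6, so 21.2747 s.
2292 layers × 21.2747 s/layer = 48761.6124 s, i.e. 13.54 hours.

13.54 hours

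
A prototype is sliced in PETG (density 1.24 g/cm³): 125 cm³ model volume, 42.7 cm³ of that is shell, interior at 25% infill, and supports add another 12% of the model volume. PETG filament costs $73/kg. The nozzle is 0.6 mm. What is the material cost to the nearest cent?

Infill region = 125 − 42.7, so 82.3 cm³.
Deposited infill: 0.25 × 82.3 → 20.575 cm³.
Support: 0.12 × 125 → 15 cm³.
Deposited volume: 42.7 + 20.575 + 15 → 78.275 cm³.
Mass: 78.275 × 1.24 → 97.061 g.
Cost = 97.061 g / 1000 × $73/kg = $7.09.

$7.09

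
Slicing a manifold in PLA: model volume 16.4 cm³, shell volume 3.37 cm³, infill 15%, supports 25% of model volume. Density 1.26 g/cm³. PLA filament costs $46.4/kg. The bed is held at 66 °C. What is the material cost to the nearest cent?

Interior volume: 16.4 − 3.37 → 13.03 cm³.
Infill deposited: 0.15 × 13.03 → 1.9545 cm³.
Support: 0.25 × 16.4 → 4.1 cm³.
Total printed volume = 3.37 + 1.9545 + 4.1 = 9.4245 cm³.
Mass = 9.4245 × 1.26, so 11.87487 g.
At $46.4/kg: 11.87487/1000 × 46.4 = $0.55.

$0.55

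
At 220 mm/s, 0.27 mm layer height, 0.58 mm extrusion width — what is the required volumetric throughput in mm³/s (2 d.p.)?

34.45

Extrusion cross-section: 0.27 × 0.58 → 0.1566 mm².
Q = v·A = 220 × 0.1566 = 34.45 mm³/s.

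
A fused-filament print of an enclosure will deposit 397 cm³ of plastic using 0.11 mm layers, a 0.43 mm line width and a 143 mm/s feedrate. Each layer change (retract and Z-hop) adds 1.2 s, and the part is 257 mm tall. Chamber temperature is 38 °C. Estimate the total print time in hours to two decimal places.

Line area = 0.11 × 0.43 = 0.0473 mm².
Total extruded path = 397000/0.0473 = 8393234.7 mm.
Extrusion time: 8393234.7 / 143 → 58693.9 s.
Layers = ⌈257/0.11⌉ = 2337.
Layer-change overhead = 2337 × 1.2, so 2804.4 s.
Altogether 58693.9 + 2804.4 = 61498.3 s, i.e. 17.08 hours.

17.08 hours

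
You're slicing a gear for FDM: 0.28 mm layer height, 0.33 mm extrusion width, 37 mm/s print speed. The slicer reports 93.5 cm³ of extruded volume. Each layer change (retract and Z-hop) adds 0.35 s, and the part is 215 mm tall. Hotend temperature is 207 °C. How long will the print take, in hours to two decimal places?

Extrusion cross-section = 0.28 × 0.33 = 0.0924 mm².
Total extruded path = 93500/0.0924 = 1011904.8 mm.
Print-move time = 1011904.8 / 37 = 27348.8 s.
Layers = ⌈215/0.28⌉ = 768.
Layer-change overhead = 768 × 0.35, so 268.8 s.
Total = 27348.8 + 268.8 = 27617.6 s = 7.67 hours.

7.67 hours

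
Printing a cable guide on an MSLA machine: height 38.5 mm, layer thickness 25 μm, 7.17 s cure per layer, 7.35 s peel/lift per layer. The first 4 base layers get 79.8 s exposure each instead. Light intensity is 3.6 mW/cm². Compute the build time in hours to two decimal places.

6.29 hours

Layer count = ceil(38.5 / 0.025) = 1540.
Base layers: 4 × (79.8 + 7.35) → 348.6 s.
Remaining layers: 1536 × (7.17 + 7.35) → 22302.72 s.
Total = 348.6 + 22302.72 = 22651.32 s = 6.29 hours.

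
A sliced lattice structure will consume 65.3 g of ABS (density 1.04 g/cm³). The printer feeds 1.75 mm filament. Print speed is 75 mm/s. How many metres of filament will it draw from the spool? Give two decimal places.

Extruded volume: 65.3/1.04 = 62.7885 cm³ (62788.5 mm³).
Filament cross-section = π × (1.75/2)² = 2.4053 mm².
Length = 62788.5 / 2.4053 = 26104.23 mm = 26.10 m.

26.10 m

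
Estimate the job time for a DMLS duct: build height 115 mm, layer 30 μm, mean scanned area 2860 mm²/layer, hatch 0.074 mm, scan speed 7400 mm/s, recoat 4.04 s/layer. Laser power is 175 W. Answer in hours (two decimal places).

Layers = ⌈115/0.03⌉ = 3834.
Scan path per layer = 2860 / 0.074, so 38648.6 mm.
Per-layer scan time = 38648.6 / 7400 = 5.2228 s.
Per-layer time: 5.2228 + 4.04 → 9.2628 s.
3834 layers × 9.2628 s/layer = 35513.5752 s, i.e. 9.86 hours.

9.86 hours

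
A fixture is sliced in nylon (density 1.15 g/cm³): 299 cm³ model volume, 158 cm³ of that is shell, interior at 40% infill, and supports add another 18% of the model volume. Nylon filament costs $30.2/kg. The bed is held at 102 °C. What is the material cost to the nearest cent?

$9.32

Interior volume: 299 − 158 → 141 cm³.
Infill deposited = 0.40 × 141, so 56.4 cm³.
Support = 0.18 × 299 = 53.82 cm³.
Deposited volume = 158 + 56.4 + 53.82 = 268.22 cm³.
Mass = 268.22 × 1.15, so 308.453 g.
At $30.2/kg: 308.453/1000 × 30.2 = $9.32.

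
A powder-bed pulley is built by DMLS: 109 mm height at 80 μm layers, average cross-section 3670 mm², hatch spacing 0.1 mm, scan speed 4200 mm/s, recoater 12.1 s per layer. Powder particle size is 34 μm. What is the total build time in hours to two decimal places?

Number of layers: 109 / 0.08 → 1363 (rounded up).
Hatch length per layer = 3670 / 0.1 = 36700 mm.
Per-layer scan time: 36700 / 4200 → 8.7381 s.
Per-layer time: 8.7381 + 12.1 → 20.8381 s.
1363 layers × 20.8381 s/layer = 28402.3303 s, i.e. 7.89 hours.

7.89 hours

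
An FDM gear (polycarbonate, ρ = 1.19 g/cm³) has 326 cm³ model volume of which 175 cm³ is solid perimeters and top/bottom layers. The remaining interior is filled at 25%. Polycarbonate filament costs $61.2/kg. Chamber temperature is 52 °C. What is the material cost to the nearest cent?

$15.49

Interior volume = 326 − 175, so 151 cm³.
Infill deposited = 0.25 × 151 = 37.75 cm³.
Total printed volume = 175 + 37.75 = 212.75 cm³.
Mass = 212.75 × 1.19 = 253.1725 g.
Cost = 253.1725 g / 1000 × $61.2/kg = $15.49.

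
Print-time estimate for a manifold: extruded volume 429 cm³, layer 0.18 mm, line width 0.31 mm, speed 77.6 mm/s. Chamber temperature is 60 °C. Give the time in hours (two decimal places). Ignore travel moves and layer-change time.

Extrusion cross-section = 0.18 × 0.31, so 0.0558 mm².
Toolpath length = 429 cm³ / 0.0558 mm² = 429000 / 0.0558 = 7688172 mm.
Print-move time = 7688172 / 77.6, so 99074.4 s.
In the requested units: 99074.4 s = 27.52 hours.

27.52 hours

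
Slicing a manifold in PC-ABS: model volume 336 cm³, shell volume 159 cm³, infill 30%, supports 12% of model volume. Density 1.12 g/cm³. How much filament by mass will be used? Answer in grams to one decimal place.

Infill region = 336 − 159, so 177 cm³.
Deposited infill = 0.30 × 177 = 53.1 cm³.
Support = 0.12 × 336, so 40.32 cm³.
Total printed volume = 159 + 53.1 + 40.32 = 252.42 cm³.
Mass: 252.42 × 1.12 → 282.7104 g.

282.7 g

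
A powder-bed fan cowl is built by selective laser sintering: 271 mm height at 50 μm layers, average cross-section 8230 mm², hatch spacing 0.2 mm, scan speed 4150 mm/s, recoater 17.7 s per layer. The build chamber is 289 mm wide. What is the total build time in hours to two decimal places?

Number of layers: 271 / 0.05 → 5420 (rounded up).
Scan path per layer = 8230 / 0.2 = 41150 mm.
Laser time per layer: 41150 / 4150 → 9.9157 s.
Layer cycle = 9.9157 + 17.7, so 27.6157 s.
5420 layers × 27.6157 s/layer = 149677.094 s, i.e. 41.58 hours.

41.58 hours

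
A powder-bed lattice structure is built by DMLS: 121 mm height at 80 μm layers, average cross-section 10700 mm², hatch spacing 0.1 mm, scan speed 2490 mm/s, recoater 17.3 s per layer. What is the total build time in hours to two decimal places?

25.33 hours

Number of layers: 121 / 0.08 → 1513 (rounded up).
Per-layer scan distance = 10700 / 0.1, so 107000 mm.
Per-layer scan time = 107000 / 2490, so 42.9719 s.
Layer cycle = 42.9719 + 17.3, so 60.2719 s.
1513 layers × 60.2719 s/layer = 91191.3847 s, i.e. 25.33 hours.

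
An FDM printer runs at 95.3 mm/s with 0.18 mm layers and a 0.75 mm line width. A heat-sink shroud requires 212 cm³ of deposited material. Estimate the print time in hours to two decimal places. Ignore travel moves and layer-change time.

Bead cross-section = 0.18 × 0.75 = 0.135 mm².
Path length: 212000 mm³ / 0.135 mm² → 1570370.4 mm.
Extrusion time = 1570370.4 / 95.3 = 16478.2 s.
Converting: 16478.2 s = 4.58 hours.

4.58 hours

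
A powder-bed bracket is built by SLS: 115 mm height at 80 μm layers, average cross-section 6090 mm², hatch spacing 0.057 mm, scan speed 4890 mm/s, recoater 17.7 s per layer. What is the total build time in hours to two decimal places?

Layers = ⌈115/0.08⌉ = 1438.
Per-layer scan distance = 6090 / 0.057, so 106842.1 mm.
Scan time per layer = 106842.1 / 4890, so 21.8491 s.
Time per layer: 21.8491 + 17.7 → 39.5491 s.
1438 layers × 39.5491 s/layer = 56871.6058 s, i.e. 15.80 hours.

15.80 hours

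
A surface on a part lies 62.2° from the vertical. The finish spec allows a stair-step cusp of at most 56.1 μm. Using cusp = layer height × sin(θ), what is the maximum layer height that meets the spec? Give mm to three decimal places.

t = h_c / sin θ = 0.0561 / 0.8846 = 0.063 mm.

0.063 mm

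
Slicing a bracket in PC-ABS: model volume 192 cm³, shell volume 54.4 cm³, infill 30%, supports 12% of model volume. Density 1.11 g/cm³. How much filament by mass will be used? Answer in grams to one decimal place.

Interior volume = 192 − 54.4, so 137.6 cm³.
Infill deposited = 0.30 × 137.6, so 41.28 cm³.
Support: 0.12 × 192 → 23.04 cm³.
Total printed volume = 54.4 + 41.28 + 23.04 = 118.72 cm³.
Mass = 118.72 × 1.11, so 131.7792 g.

131.8 g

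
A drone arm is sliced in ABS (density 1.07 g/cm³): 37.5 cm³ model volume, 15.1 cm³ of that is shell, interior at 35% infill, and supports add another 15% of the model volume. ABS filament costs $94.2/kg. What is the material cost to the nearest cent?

Infill region = 37.5 − 15.1 = 22.4 cm³.
Infill volume = 0.35 × 22.4 = 7.84 cm³.
Support = 0.15 × 37.5 = 5.625 cm³.
Total printed volume = 15.1 + 7.84 + 5.625, so 28.565 cm³.
Mass: 28.565 × 1.07 → 30.56455 g.
At $94.2/kg: 30.56455/1000 × 94.2 = $2.88.

$2.88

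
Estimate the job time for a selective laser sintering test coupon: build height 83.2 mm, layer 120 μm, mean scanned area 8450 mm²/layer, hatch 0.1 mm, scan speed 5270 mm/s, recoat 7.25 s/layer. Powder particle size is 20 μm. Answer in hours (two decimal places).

Layer count = ceil(83.2 / 0.12) = 694.
Scan path per layer = 8450 / 0.1 = 84500 mm.
Scan time per layer = 84500 / 5270, so 16.0342 s.
Per-layer time: 16.0342 + 7.25 → 23.2842 s.
Total: 694 × 23.2842 s = 16159.2348 s → 4.49 hours.

4.49 hours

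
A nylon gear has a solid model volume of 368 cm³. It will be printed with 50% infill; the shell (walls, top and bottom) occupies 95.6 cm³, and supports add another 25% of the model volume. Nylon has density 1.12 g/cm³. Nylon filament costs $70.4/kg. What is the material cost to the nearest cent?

Volume inside the shell = 368 − 95.6 = 272.4 cm³.
Infill deposited = 0.50 × 272.4 = 136.2 cm³.
Support = 0.25 × 368 = 92 cm³.
Total printed volume = 95.6 + 136.2 + 92, so 323.8 cm³.
Mass: 323.8 × 1.12 → 362.656 g.
At $70.4/kg: 362.656/1000 × 70.4 = $25.53.

$25.53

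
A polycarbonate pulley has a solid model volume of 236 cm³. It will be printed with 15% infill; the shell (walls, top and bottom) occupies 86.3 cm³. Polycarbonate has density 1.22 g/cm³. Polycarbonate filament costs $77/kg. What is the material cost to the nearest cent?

$10.22

Volume inside the shell = 236 − 86.3, so 149.7 cm³.
Infill volume = 0.15 × 149.7 = 22.455 cm³.
Deposited volume = 86.3 + 22.455, so 108.755 cm³.
Mass: 108.755 × 1.22 → 132.6811 g.
Cost = 132.6811 g / 1000 × $77/kg = $10.22.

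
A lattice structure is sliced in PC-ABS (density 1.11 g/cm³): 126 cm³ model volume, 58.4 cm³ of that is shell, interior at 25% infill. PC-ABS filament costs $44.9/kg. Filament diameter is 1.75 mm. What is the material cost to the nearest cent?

$3.75

Volume inside the shell: 126 − 58.4 → 67.6 cm³.
Deposited infill: 0.25 × 67.6 → 16.9 cm³.
Total printed volume: 58.4 + 16.9 → 75.3 cm³.
Mass: 75.3 × 1.11 → 83.583 g.
Cost = 83.583 g / 1000 × $44.9/kg = $3.75.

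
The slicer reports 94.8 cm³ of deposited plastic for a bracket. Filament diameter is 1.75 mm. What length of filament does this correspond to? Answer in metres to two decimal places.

Filament cross-section = π × (1.75/2)² = 2.4053 mm².
Length = 94.8 cm³ / 2.4053 mm² = 94800 / 2.4053 = 39412.96 mm = 39.41 m.

39.41 m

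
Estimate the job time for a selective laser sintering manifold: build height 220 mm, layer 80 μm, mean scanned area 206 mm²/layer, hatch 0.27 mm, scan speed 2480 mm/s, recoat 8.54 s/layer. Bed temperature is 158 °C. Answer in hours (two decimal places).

Layer count = ceil(220 / 0.08) = 2750.
Scan path per layer: 206 / 0.27 → 763 mm.
Scan time per layer = 763 / 2480, so 0.3077 s.
Layer cycle: 0.3077 + 8.54 → 8.8477 s.
2750 layers × 8.8477 s/layer = 24331.175 s, i.e. 6.76 hours.

6.76 hours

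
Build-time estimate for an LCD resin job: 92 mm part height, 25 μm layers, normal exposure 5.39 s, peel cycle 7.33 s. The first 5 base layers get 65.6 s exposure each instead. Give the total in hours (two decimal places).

13.09 hours

Layers = ⌈92/0.025⌉ = 3680.
Burn-in layers = 5 × (65.6 + 7.33), so 364.65 s.
Normal layers = 3675 × (5.39 + 7.33) = 46746 s.
Total = 364.65 + 46746 = 47110.65 s = 13.09 hours.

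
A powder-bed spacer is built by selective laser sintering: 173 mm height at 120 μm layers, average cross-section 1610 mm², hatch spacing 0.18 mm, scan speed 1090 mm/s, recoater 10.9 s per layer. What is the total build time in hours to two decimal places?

7.65 hours

Layers = ⌈173/0.12⌉ = 1442.
Hatch length per layer: 1610 / 0.18 → 8944.4 mm.
Scan time per layer: 8944.4 / 1090 → 8.2059 s.
Time per layer = 8.2059 + 10.9, so 19.1059 s.
1442 layers × 19.1059 s/layer = 27550.7078 s, i.e. 7.65 hours.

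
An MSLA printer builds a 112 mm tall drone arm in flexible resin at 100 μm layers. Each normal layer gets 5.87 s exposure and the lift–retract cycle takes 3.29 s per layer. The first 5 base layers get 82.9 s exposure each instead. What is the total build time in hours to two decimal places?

2.96 hours

Layer count = ceil(112 / 0.1) = 1120.
Bottom layers = 5 × (82.9 + 3.29), so 430.95 s.
Normal layers = 1115 × (5.87 + 3.29), so 10213.4 s.
Total = 430.95 + 10213.4 = 10644.35 s = 2.96 hours.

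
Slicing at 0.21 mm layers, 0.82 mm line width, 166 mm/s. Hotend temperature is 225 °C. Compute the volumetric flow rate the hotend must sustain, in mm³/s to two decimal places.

Bead cross-section = 0.21 × 0.82 = 0.1722 mm².
Q = v·A = 166 × 0.1722 = 28.59 mm³/s.

28.59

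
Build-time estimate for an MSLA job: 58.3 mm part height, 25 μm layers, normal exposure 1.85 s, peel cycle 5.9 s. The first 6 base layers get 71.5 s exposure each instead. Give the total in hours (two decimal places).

Number of layers: 58.3 / 0.025 → 2332 (rounded up).
Burn-in layers = 6 × (71.5 + 5.9), so 464.4 s.
Remaining layers = 2326 × (1.85 + 5.9), so 18026.5 s.
Total = 464.4 + 18026.5 = 18490.9 s = 5.14 hours.

5.14 hours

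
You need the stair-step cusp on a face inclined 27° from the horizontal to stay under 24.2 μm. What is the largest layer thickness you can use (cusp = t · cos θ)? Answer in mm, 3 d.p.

0.027 mm

t = h_c / cos θ = 0.0242 / 0.8910 = 0.027 mm.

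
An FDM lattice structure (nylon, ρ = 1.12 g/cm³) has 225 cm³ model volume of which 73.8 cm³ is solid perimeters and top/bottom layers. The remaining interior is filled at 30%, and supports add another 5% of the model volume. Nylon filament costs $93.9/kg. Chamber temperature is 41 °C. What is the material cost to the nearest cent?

$13.71

Volume inside the shell = 225 − 73.8 = 151.2 cm³.
Deposited infill: 0.30 × 151.2 → 45.36 cm³.
Support = 0.05 × 225, so 11.25 cm³.
Total extruded = 73.8 + 45.36 + 11.25 = 130.41 cm³.
Mass = 130.41 × 1.12, so 146.0592 g.
At $93.9/kg: 146.0592/1000 × 93.9 = $13.71.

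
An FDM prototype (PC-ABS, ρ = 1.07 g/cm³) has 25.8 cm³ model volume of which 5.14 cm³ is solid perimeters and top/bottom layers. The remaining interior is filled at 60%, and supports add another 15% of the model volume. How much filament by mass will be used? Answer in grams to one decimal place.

22.9 g

Interior volume: 25.8 − 5.14 → 20.66 cm³.
Deposited infill: 0.60 × 20.66 → 12.396 cm³.
Support = 0.15 × 25.8 = 3.87 cm³.
Total extruded = 5.14 + 12.396 + 3.87 = 21.406 cm³.
Mass = 21.406 × 1.07 = 22.90442 g.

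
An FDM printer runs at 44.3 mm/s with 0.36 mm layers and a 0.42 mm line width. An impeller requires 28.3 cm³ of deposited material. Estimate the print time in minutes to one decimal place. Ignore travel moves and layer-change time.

70.4 minutes

Line area = 0.36 × 0.42 = 0.1512 mm².
Path length: 28300 mm³ / 0.1512 mm² → 187169.3 mm.
Print-move time = 187169.3 / 44.3 = 4225 s.
That's 4225 s → 70.4 minutes.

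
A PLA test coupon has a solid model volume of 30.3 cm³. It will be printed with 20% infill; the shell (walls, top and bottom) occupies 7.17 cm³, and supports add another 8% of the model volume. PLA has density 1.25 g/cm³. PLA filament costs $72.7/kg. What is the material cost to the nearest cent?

$1.29

Interior volume = 30.3 − 7.17, so 23.13 cm³.
Infill volume: 0.20 × 23.13 → 4.626 cm³.
Support: 0.08 × 30.3 → 2.424 cm³.
Total extruded = 7.17 + 4.626 + 2.424, so 14.22 cm³.
Mass: 14.22 × 1.25 → 17.775 g.
At $72.7/kg: 17.775/1000 × 72.7 = $1.29.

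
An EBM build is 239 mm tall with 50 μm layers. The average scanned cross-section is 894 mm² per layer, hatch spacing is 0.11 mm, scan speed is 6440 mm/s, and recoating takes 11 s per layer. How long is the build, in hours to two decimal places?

16.28 hours

Number of layers: 239 / 0.05 → 4780 (rounded up).
Per-layer scan distance: 894 / 0.11 → 8127.3 mm.
Scan time per layer = 8127.3 / 6440 = 1.262 s.
Per-layer time = 1.262 + 11, so 12.262 s.
4780 layers × 12.262 s/layer = 58612.36 s, i.e. 16.28 hours.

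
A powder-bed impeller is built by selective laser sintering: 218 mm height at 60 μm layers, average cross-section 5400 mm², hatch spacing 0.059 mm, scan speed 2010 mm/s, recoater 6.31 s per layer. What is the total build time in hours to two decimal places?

Layer count = ceil(218 / 0.06) = 3634.
Hatch length per layer = 5400 / 0.059 = 91525.4 mm.
Scan time per layer = 91525.4 / 2010, so 45.535 s.
Layer cycle = 45.535 + 6.31, so 51.845 s.
3634 layers × 51.845 s/layer = 188404.73 s, i.e. 52.33 hours.

52.33 hours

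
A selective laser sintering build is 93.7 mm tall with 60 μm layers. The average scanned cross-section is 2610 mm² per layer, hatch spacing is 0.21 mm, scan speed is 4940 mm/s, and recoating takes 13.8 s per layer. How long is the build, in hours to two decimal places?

Number of layers: 93.7 / 0.06 → 1562 (rounded up).
Per-layer scan distance: 2610 / 0.21 → 12428.6 mm.
Scan time per layer = 12428.6 / 4940, so 2.5159 s.
Per-layer time: 2.5159 + 13.8 → 16.3159 s.
Total: 1562 × 16.3159 s = 25485.4358 s → 7.08 hours.

7.08 hours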